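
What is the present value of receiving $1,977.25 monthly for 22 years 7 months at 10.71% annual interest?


Present value of an ordinary annuity: PV = PMT × (1 − (1 + r)^(−n)) / r
Monthly rate r = 0.1071/12 = 0.008925, n = 271
PV = $1,977.25 × (1 − (1 + 0.1071/12)^(−271)) / (0.1071/12)
PV = $1,977.25 × 101.960783
PV = $201,601.96

PV = PMT × (1-(1+r)^(-n))/r = $201,601.96


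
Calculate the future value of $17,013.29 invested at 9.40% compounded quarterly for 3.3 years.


Compound interest formula: A = P(1 + r/n)^(nt)
A = $17,013.29 × (1 + 0.094/4)^(4 × 3.3)
Growth factor: (1 + 0.094/4)^13.2 = 1.3588126
A = $17,013.29 × 1.3588126
A = $23,117.87

A = P(1 + r/n)^(nt) = $23,117.87


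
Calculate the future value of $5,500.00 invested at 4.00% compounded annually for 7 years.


Compound interest formula: A = P(1 + r/n)^(nt)
A = $5,500.00 × (1 + 0.04/1)^(1 × 7)
Growth factor: (1 + 0.04/1)^7 = 1.3159318
A = $5,500.00 × 1.3159318
A = $7,237.62

A = P(1 + r/n)^(nt) = $7,237.62


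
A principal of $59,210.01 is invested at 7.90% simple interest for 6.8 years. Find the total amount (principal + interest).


Total amount formula: A = P(1 + rt) = P + P·r·t
Interest: I = P × r × t = $59,210.01 × 0.079 × 6.8 = $31,807.62
A = P + I = $59,210.01 + $31,807.62 = $91,017.63

A = P + I = P(1 + rt) = $91,017.63


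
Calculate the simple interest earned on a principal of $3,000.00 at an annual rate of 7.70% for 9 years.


Simple interest formula: I = P × r × t
I = $3,000.00 × 0.077 × 9
I = $2,079.00

I = P × r × t = $2,079.00


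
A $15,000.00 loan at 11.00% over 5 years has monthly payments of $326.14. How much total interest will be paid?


Total paid over the life of the loan = PMT × n.
Total paid = $326.14 × 60 = $19,568.40
Total interest = total paid − principal = $19,568.40 − $15,000.00 = $4,568.40

Total interest = (PMT × n) - PV = $4,568.40


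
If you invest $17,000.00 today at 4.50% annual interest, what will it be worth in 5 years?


Future value formula: FV = PV × (1 + r)^t
FV = $17,000.00 × (1 + 0.045)^5
FV = $17,000.00 × 1.246182
FV = $21,185.09

FV = PV × (1 + r)^t = $21,185.09


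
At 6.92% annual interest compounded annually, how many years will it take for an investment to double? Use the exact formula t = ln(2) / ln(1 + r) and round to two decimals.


Doubling condition: (1 + r)^t = 2
Take ln of both sides: t × ln(1 + r) = ln(2)
t = ln(2) / ln(1 + r)
t = 0.693147 / 0.066911
t = 10.36

t = ln(2) / ln(1 + r) = 10.36 years


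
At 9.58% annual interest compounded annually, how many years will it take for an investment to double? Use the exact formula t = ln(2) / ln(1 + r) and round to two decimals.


Doubling condition: (1 + r)^t = 2
Take ln of both sides: t × ln(1 + r) = ln(2)
t = ln(2) / ln(1 + r)
t = 0.693147 / 0.091485
t = 7.58

t = ln(2) / ln(1 + r) = 7.58 years


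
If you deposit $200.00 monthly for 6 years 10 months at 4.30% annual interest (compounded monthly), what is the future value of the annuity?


Future value of an ordinary annuity: FV = PMT × ((1 + r)^n − 1) / r
Monthly rate r = 0.043/12 ≈ 0.00358333, n = 82
FV = $200.00 × ((1 + 0.043/12)^82 − 1) / (0.043/12)
FV = $200.00 × 95.1225748
FV = $19,024.51

FV = PMT × ((1+r)^n - 1)/r = $19,024.51


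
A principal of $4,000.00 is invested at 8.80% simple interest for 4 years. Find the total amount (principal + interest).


Total amount formula: A = P(1 + rt) = P + P·r·t
Interest: I = P × r × t = $4,000.00 × 0.088 × 4 = $1,408.00
A = P + I = $4,000.00 + $1,408.00 = $5,408.00

A = P + I = P(1 + rt) = $5,408.00


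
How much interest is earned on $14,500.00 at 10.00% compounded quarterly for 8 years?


Compound interest earned = final amount − principal.
A = P(1 + r/n)^(nt) = $14,500.00 × (1 + 0.1/4)^(4 × 8) = $31,954.48
Interest = A − P = $31,954.48 − $14,500.00 = $17,454.48

Interest = A - P = $17,454.48


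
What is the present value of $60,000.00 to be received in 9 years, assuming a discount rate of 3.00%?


Present value formula: PV = FV / (1 + r)^t
PV = $60,000.00 / (1 + 0.03)^9
PV = $60,000.00 / 1.3047732
PV = $45,985.00

PV = FV / (1 + r)^t = $45,985.00


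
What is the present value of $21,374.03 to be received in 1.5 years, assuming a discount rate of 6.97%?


Present value formula: PV = FV / (1 + r)^t
PV = $21,374.03 / (1 + 0.0697)^1.5
PV = $21,374.03 / 1.106351
PV = $19,319.39

PV = FV / (1 + r)^t = $19,319.39


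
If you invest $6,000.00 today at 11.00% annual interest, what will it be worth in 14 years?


Future value formula: FV = PV × (1 + r)^t
FV = $6,000.00 × (1 + 0.11)^14
FV = $6,000.00 × 4.310441
FV = $25,862.65

FV = PV × (1 + r)^t = $25,862.65


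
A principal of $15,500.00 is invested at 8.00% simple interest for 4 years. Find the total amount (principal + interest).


Total amount formula: A = P(1 + rt) = P + P·r·t
Interest: I = P × r × t = $15,500.00 × 0.08 × 4 = $4,960.00
A = P + I = $15,500.00 + $4,960.00 = $20,460.00

A = P + I = P(1 + rt) = $20,460.00


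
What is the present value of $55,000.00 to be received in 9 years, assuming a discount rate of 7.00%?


Present value formula: PV = FV / (1 + r)^t
PV = $55,000.00 / (1 + 0.07)^9
PV = $55,000.00 / 1.838459
PV = $29,916.36

PV = FV / (1 + r)^t = $29,916.36


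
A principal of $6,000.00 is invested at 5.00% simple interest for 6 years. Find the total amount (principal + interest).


Total amount formula: A = P(1 + rt) = P + P·r·t
Interest: I = P × r × t = $6,000.00 × 0.05 × 6 = $1,800.00
A = P + I = $6,000.00 + $1,800.00 = $7,800.00

A = P + I = P(1 + rt) = $7,800.00


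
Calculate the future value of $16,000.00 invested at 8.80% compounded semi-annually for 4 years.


Compound interest formula: A = P(1 + r/n)^(nt)
A = $16,000.00 × (1 + 0.088/2)^(2 × 4)
Growth factor: (1 + 0.088/2)^8 = 1.411250
A = $16,000.00 × 1.411250
A = $22,580.00

A = P(1 + r/n)^(nt) = $22,580.00


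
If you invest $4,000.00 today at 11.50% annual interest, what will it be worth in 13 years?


Future value formula: FV = PV × (1 + r)^t
FV = $4,000.00 × (1 + 0.115)^13
FV = $4,000.00 × 4.116928
FV = $16,467.71

FV = PV × (1 + r)^t = $16,467.71


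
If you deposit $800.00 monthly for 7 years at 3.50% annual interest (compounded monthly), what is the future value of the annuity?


Future value of an ordinary annuity: FV = PMT × ((1 + r)^n − 1) / r
Monthly rate r = 0.035/12 ≈ 0.00291667, n = 84
FV = $800.00 × ((1 + 0.035/12)^84 − 1) / (0.035/12)
FV = $800.00 × 95.028273
FV = $76,022.62

FV = PMT × ((1+r)^n - 1)/r = $76,022.62


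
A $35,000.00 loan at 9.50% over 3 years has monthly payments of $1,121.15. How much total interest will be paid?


Total paid over the life of the loan = PMT × n.
Total paid = $1,121.15 × 36 = $40,361.40
Total interest = total paid − principal = $40,361.40 − $35,000.00 = $5,361.40

Total interest = (PMT × n) - PV = $5,361.40


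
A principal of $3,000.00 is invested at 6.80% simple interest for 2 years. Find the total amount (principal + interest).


Total amount formula: A = P(1 + rt) = P + P·r·t
Interest: I = P × r × t = $3,000.00 × 0.068 × 2 = $408.00
A = P + I = $3,000.00 + $408.00 = $3,408.00

A = P + I = P(1 + rt) = $3,408.00


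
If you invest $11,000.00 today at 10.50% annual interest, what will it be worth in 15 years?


Future value formula: FV = PV × (1 + r)^t
FV = $11,000.00 × (1 + 0.105)^15
FV = $11,000.00 × 4.471304
FV = $49,184.34

FV = PV × (1 + r)^t = $49,184.34


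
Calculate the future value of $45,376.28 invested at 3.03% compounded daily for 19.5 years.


Compound interest formula: A = P(1 + r/n)^(nt)
A = $45,376.28 × (1 + 0.0303/365)^(365 × 19.5)
Growth factor: (1 + 0.0303/365)^7117.5 = 1.805478
A = $45,376.28 × 1.805478
A = $81,925.88

A = P(1 + r/n)^(nt) = $81,925.88


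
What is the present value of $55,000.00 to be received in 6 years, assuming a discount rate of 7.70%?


Present value formula: PV = FV / (1 + r)^t
PV = $55,000.00 / (1 + 0.077)^6
PV = $55,000.00 / 1.5606094
PV = $35,242.64

PV = FV / (1 + r)^t = $35,242.64


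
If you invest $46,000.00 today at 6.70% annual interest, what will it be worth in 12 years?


Future value formula: FV = PV × (1 + r)^t
FV = $46,000.00 × (1 + 0.067)^12
FV = $46,000.00 × 2.1775746
FV = $100,168.43

FV = PV × (1 + r)^t = $100,168.43


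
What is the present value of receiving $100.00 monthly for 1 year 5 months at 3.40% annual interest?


Present value of an ordinary annuity: PV = PMT × (1 − (1 + r)^(−n)) / r
Monthly rate r = 0.034/12 ≈ 0.00283333, n = 17
PV = $100.00 × (1 − (1 + 0.034/12)^(−17)) / (0.034/12)
PV = $100.00 × 16.574170
PV = $1,657.42

PV = PMT × (1-(1+r)^(-n))/r = $1,657.42


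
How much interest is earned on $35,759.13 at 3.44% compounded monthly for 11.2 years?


Compound interest earned = final amount − principal.
A = P(1 + r/n)^(nt) = $35,759.13 × (1 + 0.0344/12)^(12 × 11.2) = $52,537.88
Interest = A − P = $52,537.88 − $35,759.13 = $16,778.75

Interest = A - P = $16,778.75


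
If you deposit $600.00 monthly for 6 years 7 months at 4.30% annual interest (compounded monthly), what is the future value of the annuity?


Future value of an ordinary annuity: FV = PMT × ((1 + r)^n − 1) / r
Monthly rate r = 0.043/12 ≈ 0.00358333, n = 79
FV = $600.00 × ((1 + 0.043/12)^79 − 1) / (0.043/12)
FV = $600.00 × 91.128664
FV = $54,677.20

FV = PMT × ((1+r)^n - 1)/r = $54,677.20


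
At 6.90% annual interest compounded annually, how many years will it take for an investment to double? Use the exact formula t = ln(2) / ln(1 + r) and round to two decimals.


Doubling condition: (1 + r)^t = 2
Take ln of both sides: t × ln(1 + r) = ln(2)
t = ln(2) / ln(1 + r)
t = 0.693147 / 0.066724
t = 10.39

t = ln(2) / ln(1 + r) = 10.39 years


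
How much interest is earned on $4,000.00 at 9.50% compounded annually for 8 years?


Compound interest earned = final amount − principal.
A = P(1 + r/n)^(nt) = $4,000.00 × (1 + 0.095/1)^(1 × 8) = $8,267.48
Interest = A − P = $8,267.48 − $4,000.00 = $4,267.48

Interest = A - P = $4,267.48


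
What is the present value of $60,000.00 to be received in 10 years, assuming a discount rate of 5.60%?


Present value formula: PV = FV / (1 + r)^t
PV = $60,000.00 / (1 + 0.056)^10
PV = $60,000.00 / 1.7244046
PV = $34,794.62

PV = FV / (1 + r)^t = $34,794.62


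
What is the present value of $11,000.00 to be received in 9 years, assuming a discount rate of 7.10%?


Present value formula: PV = FV / (1 + r)^t
PV = $11,000.00 / (1 + 0.071)^9
PV = $11,000.00 / 1.853981
PV = $5,933.18

PV = FV / (1 + r)^t = $5,933.18


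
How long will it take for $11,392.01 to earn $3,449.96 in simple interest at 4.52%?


Rearrange the simple interest formula for t:
I = P × r × t  ⇒  t = I / (P × r)
t = $3,449.96 / ($11,392.01 × 0.0452)
t = 6.7

t = I/(P×r) = 6.7 years


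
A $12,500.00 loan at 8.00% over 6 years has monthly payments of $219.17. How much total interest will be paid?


Total paid over the life of the loan = PMT × n.
Total paid = $219.17 × 72 = $15,780.24
Total interest = total paid − principal = $15,780.24 − $12,500.00 = $3,280.24

Total interest = (PMT × n) - PV = $3,280.24


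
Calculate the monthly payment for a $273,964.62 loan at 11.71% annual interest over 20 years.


Loan payment formula: PMT = PV × r / (1 − (1 + r)^(−n))
Monthly rate r = 0.1171/12 ≈ 0.00975833, n = 240 months
Denominator: 1 − (1 + 0.1171/12)^(−240) = 0.902767
PMT = $273,964.62 × (0.1171/12) / 0.902767
PMT = $2,961.38 per month

PMT = PV × r / (1-(1+r)^(-n)) = $2,961.38/month


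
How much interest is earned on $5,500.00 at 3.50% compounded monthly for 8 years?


Compound interest earned = final amount − principal.
A = P(1 + r/n)^(nt) = $5,500.00 × (1 + 0.035/12)^(12 × 8) = $7,274.25
Interest = A − P = $7,274.25 − $5,500.00 = $1,774.25

Interest = A - P = $1,774.25


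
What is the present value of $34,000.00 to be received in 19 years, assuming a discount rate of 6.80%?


Present value formula: PV = FV / (1 + r)^t
PV = $34,000.00 / (1 + 0.068)^19
PV = $34,000.00 / 3.490228
PV = $9,741.48

PV = FV / (1 + r)^t = $9,741.48


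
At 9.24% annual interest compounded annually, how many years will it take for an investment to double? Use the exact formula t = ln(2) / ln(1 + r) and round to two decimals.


Doubling condition: (1 + r)^t = 2
Take ln of both sides: t × ln(1 + r) = ln(2)
t = ln(2) / ln(1 + r)
t = 0.693147 / 0.088377
t = 7.84

t = ln(2) / ln(1 + r) = 7.84 years


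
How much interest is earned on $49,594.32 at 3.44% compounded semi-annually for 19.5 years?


Compound interest earned = final amount − principal.
A = P(1 + r/n)^(nt) = $49,594.32 × (1 + 0.0344/2)^(2 × 19.5) = $96,444.98
Interest = A − P = $96,444.98 − $49,594.32 = $46,850.66

Interest = A - P = $46,850.66


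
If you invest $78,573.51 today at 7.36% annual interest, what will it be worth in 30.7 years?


Future value formula: FV = PV × (1 + r)^t
FV = $78,573.51 × (1 + 0.0736)^30.7
FV = $78,573.51 × 8.8484018
FV = $695,249.99

FV = PV × (1 + r)^t = $695,249.99


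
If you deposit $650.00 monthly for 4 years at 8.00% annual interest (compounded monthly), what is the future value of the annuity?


Future value of an ordinary annuity: FV = PMT × ((1 + r)^n − 1) / r
Monthly rate r = 0.08/12 ≈ 0.00666667, n = 48
FV = $650.00 × ((1 + 0.08/12)^48 − 1) / (0.08/12)
FV = $650.00 × 56.349915
FV = $36,627.44

FV = PMT × ((1+r)^n - 1)/r = $36,627.44


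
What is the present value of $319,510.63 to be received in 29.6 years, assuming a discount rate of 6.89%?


Present value formula: PV = FV / (1 + r)^t
PV = $319,510.63 / (1 + 0.0689)^29.6
PV = $319,510.63 / 7.1868318
PV = $44,457.79

PV = FV / (1 + r)^t = $44,457.79


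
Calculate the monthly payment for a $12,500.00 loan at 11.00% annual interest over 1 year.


Loan payment formula: PMT = PV × r / (1 − (1 + r)^(−n))
Monthly rate r = 0.11/12 ≈ 0.00916667, n = 12 months
Denominator: 1 − (1 + 0.11/12)^(−12) = 0.103717
PMT = $12,500.00 × (0.11/12) / 0.103717
PMT = $1,104.77 per month

PMT = PV × r / (1-(1+r)^(-n)) = $1,104.77/month


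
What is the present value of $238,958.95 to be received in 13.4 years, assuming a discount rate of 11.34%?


Present value formula: PV = FV / (1 + r)^t
PV = $238,958.95 / (1 + 0.1134)^13.4
PV = $238,958.95 / 4.2181916
PV = $56,649.62

PV = FV / (1 + r)^t = $56,649.62


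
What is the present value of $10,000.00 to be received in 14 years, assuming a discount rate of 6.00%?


Present value formula: PV = FV / (1 + r)^t
PV = $10,000.00 / (1 + 0.06)^14
PV = $10,000.00 / 2.260904
PV = $4,423.01

PV = FV / (1 + r)^t = $4,423.01


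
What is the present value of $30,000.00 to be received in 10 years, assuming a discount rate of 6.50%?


Present value formula: PV = FV / (1 + r)^t
PV = $30,000.00 / (1 + 0.065)^10
PV = $30,000.00 / 1.8771375
PV = $15,981.78

PV = FV / (1 + r)^t = $15,981.78


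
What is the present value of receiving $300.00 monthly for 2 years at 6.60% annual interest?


Present value of an ordinary annuity: PV = PMT × (1 − (1 + r)^(−n)) / r
Monthly rate r = 0.066/12 = 0.0055, n = 24
PV = $300.00 × (1 − (1 + 0.066/12)^(−24)) / (0.066/12)
PV = $300.00 × 22.425818
PV = $6,727.75

PV = PMT × (1-(1+r)^(-n))/r = $6,727.75


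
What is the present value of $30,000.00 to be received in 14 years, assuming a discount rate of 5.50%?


Present value formula: PV = FV / (1 + r)^t
PV = $30,000.00 / (1 + 0.055)^14
PV = $30,000.00 / 2.116091
PV = $14,177.08

PV = FV / (1 + r)^t = $14,177.08


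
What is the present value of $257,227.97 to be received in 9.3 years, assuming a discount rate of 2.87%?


Present value formula: PV = FV / (1 + r)^t
PV = $257,227.97 / (1 + 0.0287)^9.3
PV = $257,227.97 / 1.3010239
PV = $197,711.95

PV = FV / (1 + r)^t = $197,711.95


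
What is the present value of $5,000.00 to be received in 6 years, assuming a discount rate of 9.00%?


Present value formula: PV = FV / (1 + r)^t
PV = $5,000.00 / (1 + 0.09)^6
PV = $5,000.00 / 1.677100
PV = $2,981.34

PV = FV / (1 + r)^t = $2,981.34


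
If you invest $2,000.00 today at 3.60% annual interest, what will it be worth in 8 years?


Future value formula: FV = PV × (1 + r)^t
FV = $2,000.00 × (1 + 0.036)^8
FV = $2,000.00 × 1.327022
FV = $2,654.04

FV = PV × (1 + r)^t = $2,654.04


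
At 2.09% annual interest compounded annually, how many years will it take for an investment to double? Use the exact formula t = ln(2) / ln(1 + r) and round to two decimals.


Doubling condition: (1 + r)^t = 2
Take ln of both sides: t × ln(1 + r) = ln(2)
t = ln(2) / ln(1 + r)
t = 0.693147 / 0.020685
t = 33.51

t = ln(2) / ln(1 + r) = 33.51 years


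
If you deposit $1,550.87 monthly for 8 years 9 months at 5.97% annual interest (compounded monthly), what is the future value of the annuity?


Future value of an ordinary annuity: FV = PMT × ((1 + r)^n − 1) / r
Monthly rate r = 0.0597/12 = 0.004975, n = 105
FV = $1,550.87 × ((1 + 0.0597/12)^105 − 1) / (0.0597/12)
FV = $1,550.87 × 137.456287
FV = $213,176.83

FV = PMT × ((1+r)^n - 1)/r = $213,176.83


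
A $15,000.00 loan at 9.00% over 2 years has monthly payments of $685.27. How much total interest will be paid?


Total paid over the life of the loan = PMT × n.
Total paid = $685.27 × 24 = $16,446.48
Total interest = total paid − principal = $16,446.48 − $15,000.00 = $1,446.48

Total interest = (PMT × n) - PV = $1,446.48


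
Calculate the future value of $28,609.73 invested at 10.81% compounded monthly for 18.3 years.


Compound interest formula: A = P(1 + r/n)^(nt)
A = $28,609.73 × (1 + 0.1081/12)^(12 × 18.3)
Growth factor: (1 + 0.1081/12)^219.6 = 7.166181
A = $28,609.73 × 7.166181
A = $205,022.50

A = P(1 + r/n)^(nt) = $205,022.50


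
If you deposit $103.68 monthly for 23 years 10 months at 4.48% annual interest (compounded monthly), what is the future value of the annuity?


Future value of an ordinary annuity: FV = PMT × ((1 + r)^n − 1) / r
Monthly rate r = 0.0448/12 ≈ 0.00373333, n = 286
FV = $103.68 × ((1 + 0.0448/12)^286 − 1) / (0.0448/12)
FV = $103.68 × 509.732526
FV = $52,849.07

FV = PMT × ((1+r)^n - 1)/r = $52,849.07


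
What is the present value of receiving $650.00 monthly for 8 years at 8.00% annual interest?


Present value of an ordinary annuity: PV = PMT × (1 − (1 + r)^(−n)) / r
Monthly rate r = 0.08/12 ≈ 0.00666667, n = 96
PV = $650.00 × (1 − (1 + 0.08/12)^(−96)) / (0.08/12)
PV = $650.00 × 70.737970
PV = $45,979.68

PV = PMT × (1-(1+r)^(-n))/r = $45,979.68


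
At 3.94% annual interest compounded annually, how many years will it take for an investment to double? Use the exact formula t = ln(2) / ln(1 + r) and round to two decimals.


Doubling condition: (1 + r)^t = 2
Take ln of both sides: t × ln(1 + r) = ln(2)
t = ln(2) / ln(1 + r)
t = 0.693147 / 0.038644
t = 17.94

t = ln(2) / ln(1 + r) = 17.94 years


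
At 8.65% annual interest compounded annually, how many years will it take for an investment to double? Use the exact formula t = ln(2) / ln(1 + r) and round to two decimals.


Doubling condition: (1 + r)^t = 2
Take ln of both sides: t × ln(1 + r) = ln(2)
t = ln(2) / ln(1 + r)
t = 0.693147 / 0.0829615
t = 8.36

t = ln(2) / ln(1 + r) = 8.36 years


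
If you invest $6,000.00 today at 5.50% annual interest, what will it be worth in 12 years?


Future value formula: FV = PV × (1 + r)^t
FV = $6,000.00 × (1 + 0.055)^12
FV = $6,000.00 × 1.901207
FV = $11,407.24

FV = PV × (1 + r)^t = $11,407.24


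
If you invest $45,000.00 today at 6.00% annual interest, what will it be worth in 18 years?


Future value formula: FV = PV × (1 + r)^t
FV = $45,000.00 × (1 + 0.06)^18
FV = $45,000.00 × 2.8543392
FV = $128,445.26

FV = PV × (1 + r)^t = $128,445.26


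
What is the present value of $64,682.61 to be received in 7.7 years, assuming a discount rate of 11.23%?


Present value formula: PV = FV / (1 + r)^t
PV = $64,682.61 / (1 + 0.1123)^7.7
PV = $64,682.61 / 2.2693888
PV = $28,502.22

PV = FV / (1 + r)^t = $28,502.22


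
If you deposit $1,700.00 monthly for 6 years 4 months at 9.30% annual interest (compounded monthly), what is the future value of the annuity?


Future value of an ordinary annuity: FV = PMT × ((1 + r)^n − 1) / r
Monthly rate r = 0.093/12 = 0.00775, n = 76
FV = $1,700.00 × ((1 + 0.093/12)^76 − 1) / (0.093/12)
FV = $1,700.00 × 102.980366
FV = $175,066.62

FV = PMT × ((1+r)^n - 1)/r = $175,066.62


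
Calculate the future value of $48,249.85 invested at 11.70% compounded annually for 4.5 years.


Compound interest formula: A = P(1 + r/n)^(nt)
A = $48,249.85 × (1 + 0.117/1)^(1 × 4.5)
Growth factor: (1 + 0.117/1)^4.5 = 1.64527796
A = $48,249.85 × 1.64527796
A = $79,384.41

A = P(1 + r/n)^(nt) = $79,384.41


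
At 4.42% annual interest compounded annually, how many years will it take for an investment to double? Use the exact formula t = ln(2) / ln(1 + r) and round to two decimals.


Doubling condition: (1 + r)^t = 2
Take ln of both sides: t × ln(1 + r) = ln(2)
t = ln(2) / ln(1 + r)
t = 0.693147 / 0.043251
t = 16.03

t = ln(2) / ln(1 + r) = 16.03 years


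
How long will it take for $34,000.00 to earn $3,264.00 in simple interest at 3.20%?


Rearrange the simple interest formula for t:
I = P × r × t  ⇒  t = I / (P × r)
t = $3,264.00 / ($34,000.00 × 0.032)
t = 3

t = I/(P×r) = 3 years


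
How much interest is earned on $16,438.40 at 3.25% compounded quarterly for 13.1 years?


Compound interest earned = final amount − principal.
A = P(1 + r/n)^(nt) = $16,438.40 × (1 + 0.0325/4)^(4 × 13.1) = $25,119.63
Interest = A − P = $25,119.63 − $16,438.40 = $8,681.23

Interest = A - P = $8,681.23


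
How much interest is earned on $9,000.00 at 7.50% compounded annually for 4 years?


Compound interest earned = final amount − principal.
A = P(1 + r/n)^(nt) = $9,000.00 × (1 + 0.075/1)^(1 × 4) = $12,019.22
Interest = A − P = $12,019.22 − $9,000.00 = $3,019.22

Interest = A - P = $3,019.22


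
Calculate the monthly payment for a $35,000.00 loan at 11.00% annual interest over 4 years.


Loan payment formula: PMT = PV × r / (1 − (1 + r)^(−n))
Monthly rate r = 0.11/12 ≈ 0.00916667, n = 48 months
Denominator: 1 − (1 + 0.11/12)^(−48) = 0.354671
PMT = $35,000.00 × (0.11/12) / 0.354671
PMT = $904.59 per month

PMT = PV × r / (1-(1+r)^(-n)) = $904.59/month


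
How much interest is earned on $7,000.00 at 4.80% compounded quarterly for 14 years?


Compound interest earned = final amount − principal.
A = P(1 + r/n)^(nt) = $7,000.00 × (1 + 0.048/4)^(4 × 14) = $13,652.33
Interest = A − P = $13,652.33 − $7,000.00 = $6,652.33

Interest = A - P = $6,652.33


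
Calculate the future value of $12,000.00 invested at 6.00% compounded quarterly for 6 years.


Compound interest formula: A = P(1 + r/n)^(nt)
A = $12,000.00 × (1 + 0.06/4)^(4 × 6)
Growth factor: (1 + 0.06/4)^24 = 1.4295028
A = $12,000.00 × 1.4295028
A = $17,154.03

A = P(1 + r/n)^(nt) = $17,154.03


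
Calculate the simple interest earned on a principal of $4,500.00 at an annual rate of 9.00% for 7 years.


Simple interest formula: I = P × r × t
I = $4,500.00 × 0.09 × 7
I = $2,835.00

I = P × r × t = $2,835.00


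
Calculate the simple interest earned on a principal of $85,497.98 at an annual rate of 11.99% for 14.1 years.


Simple interest formula: I = P × r × t
I = $85,497.98 × 0.1199 × 14.1
I = $144,542.03

I = P × r × t = $144,542.03


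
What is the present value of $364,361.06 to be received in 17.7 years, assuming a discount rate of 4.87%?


Present value formula: PV = FV / (1 + r)^t
PV = $364,361.06 / (1 + 0.0487)^17.7
PV = $364,361.06 / 2.3202108
PV = $157,037.91

PV = FV / (1 + r)^t = $157,037.91


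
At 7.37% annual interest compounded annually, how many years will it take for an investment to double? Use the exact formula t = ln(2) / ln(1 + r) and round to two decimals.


Doubling condition: (1 + r)^t = 2
Take ln of both sides: t × ln(1 + r) = ln(2)
t = ln(2) / ln(1 + r)
t = 0.693147 / 0.071111
t = 9.75

t = ln(2) / ln(1 + r) = 9.75 years


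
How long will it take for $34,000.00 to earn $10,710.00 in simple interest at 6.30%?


Rearrange the simple interest formula for t:
I = P × r × t  ⇒  t = I / (P × r)
t = $10,710.00 / ($34,000.00 × 0.063)
t = 5

t = I/(P×r) = 5 years


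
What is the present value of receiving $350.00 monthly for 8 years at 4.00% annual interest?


Present value of an ordinary annuity: PV = PMT × (1 − (1 + r)^(−n)) / r
Monthly rate r = 0.04/12 ≈ 0.00333333, n = 96
PV = $350.00 × (1 − (1 + 0.04/12)^(−96)) / (0.04/12)
PV = $350.00 × 82.039332
PV = $28,713.77

PV = PMT × (1-(1+r)^(-n))/r = $28,713.77


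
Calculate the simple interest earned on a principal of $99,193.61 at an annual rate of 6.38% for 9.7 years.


Simple interest formula: I = P × r × t
I = $99,193.61 × 0.0638 × 9.7
I = $61,386.96

I = P × r × t = $61,386.96


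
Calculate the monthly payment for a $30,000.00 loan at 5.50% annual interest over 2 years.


Loan payment formula: PMT = PV × r / (1 − (1 + r)^(−n))
Monthly rate r = 0.055/12 ≈ 0.00458333, n = 24 months
Denominator: 1 − (1 + 0.055/12)^(−24) = 0.103941
PMT = $30,000.00 × (0.055/12) / 0.103941
PMT = $1,322.87 per month

PMT = PV × r / (1-(1+r)^(-n)) = $1,322.87/month


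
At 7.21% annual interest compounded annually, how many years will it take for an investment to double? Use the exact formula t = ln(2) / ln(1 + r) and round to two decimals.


Doubling condition: (1 + r)^t = 2
Take ln of both sides: t × ln(1 + r) = ln(2)
t = ln(2) / ln(1 + r)
t = 0.693147 / 0.069619
t = 9.96

t = ln(2) / ln(1 + r) = 9.96 years


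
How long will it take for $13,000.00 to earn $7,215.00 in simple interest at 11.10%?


Rearrange the simple interest formula for t:
I = P × r × t  ⇒  t = I / (P × r)
t = $7,215.00 / ($13,000.00 × 0.111)
t = 5

t = I/(P×r) = 5 years


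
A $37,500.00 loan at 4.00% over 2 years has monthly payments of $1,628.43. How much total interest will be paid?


Total paid over the life of the loan = PMT × n.
Total paid = $1,628.43 × 24 = $39,082.32
Total interest = total paid − principal = $39,082.32 − $37,500.00 = $1,582.32

Total interest = (PMT × n) - PV = $1,582.32


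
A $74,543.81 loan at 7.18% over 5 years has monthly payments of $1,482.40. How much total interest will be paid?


Total paid over the life of the loan = PMT × n.
Total paid = $1,482.40 × 60 = $88,944.00
Total interest = total paid − principal = $88,944.00 − $74,543.81 = $14,400.19

Total interest = (PMT × n) - PV = $14,400.19


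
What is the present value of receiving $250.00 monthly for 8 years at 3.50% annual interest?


Present value of an ordinary annuity: PV = PMT × (1 − (1 + r)^(−n)) / r
Monthly rate r = 0.035/12 ≈ 0.00291667, n = 96
PV = $250.00 × (1 − (1 + 0.035/12)^(−96)) / (0.035/12)
PV = $250.00 × 83.625663
PV = $20,906.42

PV = PMT × (1-(1+r)^(-n))/r = $20,906.42


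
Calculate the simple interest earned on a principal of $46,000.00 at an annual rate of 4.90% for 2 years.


Simple interest formula: I = P × r × t
I = $46,000.00 × 0.049 × 2
I = $4,508.00

I = P × r × t = $4,508.00


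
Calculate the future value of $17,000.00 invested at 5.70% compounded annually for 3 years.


Compound interest formula: A = P(1 + r/n)^(nt)
A = $17,000.00 × (1 + 0.057/1)^(1 × 3)
Growth factor: (1 + 0.057/1)^3 = 1.1809322
A = $17,000.00 × 1.1809322
A = $20,075.85

A = P(1 + r/n)^(nt) = $20,075.85


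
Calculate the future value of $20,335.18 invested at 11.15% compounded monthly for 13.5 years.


Compound interest formula: A = P(1 + r/n)^(nt)
A = $20,335.18 × (1 + 0.1115/12)^(12 × 13.5)
Growth factor: (1 + 0.1115/12)^162 = 4.474076
A = $20,335.18 × 4.474076
A = $90,981.14

A = P(1 + r/n)^(nt) = $90,981.14


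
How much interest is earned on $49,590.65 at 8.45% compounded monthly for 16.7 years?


Compound interest earned = final amount − principal.
A = P(1 + r/n)^(nt) = $49,590.65 × (1 + 0.0845/12)^(12 × 16.7) = $202,351.66
Interest = A − P = $202,351.66 − $49,590.65 = $152,761.01

Interest = A - P = $152,761.01


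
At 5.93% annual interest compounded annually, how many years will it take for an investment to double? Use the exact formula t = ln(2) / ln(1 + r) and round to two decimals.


Doubling condition: (1 + r)^t = 2
Take ln of both sides: t × ln(1 + r) = ln(2)
t = ln(2) / ln(1 + r)
t = 0.693147 / 0.057608
t = 12.03

t = ln(2) / ln(1 + r) = 12.03 years


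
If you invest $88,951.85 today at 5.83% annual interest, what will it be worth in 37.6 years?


Future value formula: FV = PV × (1 + r)^t
FV = $88,951.85 × (1 + 0.0583)^37.6
FV = $88,951.85 × 8.419586
FV = $748,937.75

FV = PV × (1 + r)^t = $748,937.75


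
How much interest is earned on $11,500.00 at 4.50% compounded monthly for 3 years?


Compound interest earned = final amount − principal.
A = P(1 + r/n)^(nt) = $11,500.00 × (1 + 0.045/12)^(12 × 3) = $13,158.85
Interest = A − P = $13,158.85 − $11,500.00 = $1,658.85

Interest = A - P = $1,658.85


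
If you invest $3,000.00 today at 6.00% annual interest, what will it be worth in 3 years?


Future value formula: FV = PV × (1 + r)^t
FV = $3,000.00 × (1 + 0.06)^3
FV = $3,000.00 × 1.191016
FV = $3,573.05

FV = PV × (1 + r)^t = $3,573.05


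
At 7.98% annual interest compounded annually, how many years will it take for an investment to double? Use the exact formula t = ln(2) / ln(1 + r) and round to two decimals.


Doubling condition: (1 + r)^t = 2
Take ln of both sides: t × ln(1 + r) = ln(2)
t = ln(2) / ln(1 + r)
t = 0.693147 / 0.076776
t = 9.03

t = ln(2) / ln(1 + r) = 9.03 years


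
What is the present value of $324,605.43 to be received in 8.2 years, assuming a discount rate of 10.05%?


Present value formula: PV = FV / (1 + r)^t
PV = $324,605.43 / (1 + 0.1005)^8.2
PV = $324,605.43 / 2.19299875
PV = $148,018.98

PV = FV / (1 + r)^t = $148,018.98


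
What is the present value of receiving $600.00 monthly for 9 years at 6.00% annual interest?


Present value of an ordinary annuity: PV = PMT × (1 − (1 + r)^(−n)) / r
Monthly rate r = 0.06/12 = 0.005, n = 108
PV = $600.00 × (1 − (1 + 0.06/12)^(−108)) / (0.06/12)
PV = $600.00 × 83.293424
PV = $49,976.05

PV = PMT × (1-(1+r)^(-n))/r = $49,976.05


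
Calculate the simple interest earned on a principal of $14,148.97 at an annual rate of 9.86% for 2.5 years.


Simple interest formula: I = P × r × t
I = $14,148.97 × 0.0986 × 2.5
I = $3,487.72

I = P × r × t = $3,487.72


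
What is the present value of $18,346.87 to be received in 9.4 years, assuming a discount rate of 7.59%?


Present value formula: PV = FV / (1 + r)^t
PV = $18,346.87 / (1 + 0.0759)^9.4
PV = $18,346.87 / 1.989097
PV = $9,223.72

PV = FV / (1 + r)^t = $9,223.72


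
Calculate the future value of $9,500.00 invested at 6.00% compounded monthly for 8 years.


Compound interest formula: A = P(1 + r/n)^(nt)
A = $9,500.00 × (1 + 0.06/12)^(12 × 8)
Growth factor: (1 + 0.06/12)^96 = 1.614143
A = $9,500.00 × 1.614143
A = $15,334.36

A = P(1 + r/n)^(nt) = $15,334.36


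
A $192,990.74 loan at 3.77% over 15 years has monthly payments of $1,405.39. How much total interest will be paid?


Total paid over the life of the loan = PMT × n.
Total paid = $1,405.39 × 180 = $252,970.20
Total interest = total paid − principal = $252,970.20 − $192,990.74 = $59,979.46

Total interest = (PMT × n) - PV = $59,979.46


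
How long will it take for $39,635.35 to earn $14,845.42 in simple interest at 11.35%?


Rearrange the simple interest formula for t:
I = P × r × t  ⇒  t = I / (P × r)
t = $14,845.42 / ($39,635.35 × 0.1135)
t = 3.3

t = I/(P×r) = 3.3 years


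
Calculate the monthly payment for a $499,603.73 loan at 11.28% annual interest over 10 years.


Loan payment formula: PMT = PV × r / (1 − (1 + r)^(−n))
Monthly rate r = 0.1128/12 = 0.0094, n = 120 months
Denominator: 1 − (1 + 0.1128/12)^(−120) = 0.6746102
PMT = $499,603.73 × (0.1128/12) / 0.6746102
PMT = $6,961.46 per month

PMT = PV × r / (1-(1+r)^(-n)) = $6,961.46/month


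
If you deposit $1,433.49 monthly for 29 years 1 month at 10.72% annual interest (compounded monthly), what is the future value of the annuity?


Future value of an ordinary annuity: FV = PMT × ((1 + r)^n − 1) / r
Monthly rate r = 0.1072/12 ≈ 0.00893333, n = 349
FV = $1,433.49 × ((1 + 0.1072/12)^349 − 1) / (0.1072/12)
FV = $1,433.49 × 2382.589474
FV = $3,415,418.19

FV = PMT × ((1+r)^n - 1)/r = $3,415,418.19


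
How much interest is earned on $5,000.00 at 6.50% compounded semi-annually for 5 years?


Compound interest earned = final amount − principal.
A = P(1 + r/n)^(nt) = $5,000.00 × (1 + 0.065/2)^(2 × 5) = $6,884.47
Interest = A − P = $6,884.47 − $5,000.00 = $1,884.47

Interest = A - P = $1,884.47


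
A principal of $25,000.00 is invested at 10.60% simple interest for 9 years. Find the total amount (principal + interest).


Total amount formula: A = P(1 + rt) = P + P·r·t
Interest: I = P × r × t = $25,000.00 × 0.106 × 9 = $23,850.00
A = P + I = $25,000.00 + $23,850.00 = $48,850.00

A = P + I = P(1 + rt) = $48,850.00


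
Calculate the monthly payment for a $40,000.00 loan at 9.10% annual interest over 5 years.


Loan payment formula: PMT = PV × r / (1 − (1 + r)^(−n))
Monthly rate r = 0.091/12 ≈ 0.00758333, n = 60 months
Denominator: 1 − (1 + 0.091/12)^(−60) = 0.364462
PMT = $40,000.00 × (0.091/12) / 0.364462
PMT = $832.28 per month

PMT = PV × r / (1-(1+r)^(-n)) = $832.28/month


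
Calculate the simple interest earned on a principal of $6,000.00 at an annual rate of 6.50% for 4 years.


Simple interest formula: I = P × r × t
I = $6,000.00 × 0.065 × 4
I = $1,560.00

I = P × r × t = $1,560.00


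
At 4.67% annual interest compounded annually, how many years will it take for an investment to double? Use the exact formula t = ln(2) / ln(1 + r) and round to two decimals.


Doubling condition: (1 + r)^t = 2
Take ln of both sides: t × ln(1 + r) = ln(2)
t = ln(2) / ln(1 + r)
t = 0.693147 / 0.045642
t = 15.19

t = ln(2) / ln(1 + r) = 15.19 years


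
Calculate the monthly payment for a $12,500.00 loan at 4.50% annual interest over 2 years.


Loan payment formula: PMT = PV × r / (1 − (1 + r)^(−n))
Monthly rate r = 0.045/12 = 0.00375, n = 24 months
Denominator: 1 − (1 + 0.045/12)^(−24) = 0.085915
PMT = $12,500.00 × (0.045/12) / 0.085915
PMT = $545.60 per month

PMT = PV × r / (1-(1+r)^(-n)) = $545.60/month


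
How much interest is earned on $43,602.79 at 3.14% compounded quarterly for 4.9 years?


Compound interest earned = final amount − principal.
A = P(1 + r/n)^(nt) = $43,602.79 × (1 + 0.0314/4)^(4 × 4.9) = $50,824.59
Interest = A − P = $50,824.59 − $43,602.79 = $7,221.80

Interest = A - P = $7,221.80


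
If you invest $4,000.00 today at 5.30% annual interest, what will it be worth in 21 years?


Future value formula: FV = PV × (1 + r)^t
FV = $4,000.00 × (1 + 0.053)^21
FV = $4,000.00 × 2.957984
FV = $11,831.94

FV = PV × (1 + r)^t = $11,831.94


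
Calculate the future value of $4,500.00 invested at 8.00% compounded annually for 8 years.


Compound interest formula: A = P(1 + r/n)^(nt)
A = $4,500.00 × (1 + 0.08/1)^(1 × 8)
Growth factor: (1 + 0.08/1)^8 = 1.8509302
A = $4,500.00 × 1.8509302
A = $8,329.19

A = P(1 + r/n)^(nt) = $8,329.19


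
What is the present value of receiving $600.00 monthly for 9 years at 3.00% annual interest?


Present value of an ordinary annuity: PV = PMT × (1 − (1 + r)^(−n)) / r
Monthly rate r = 0.03/12 = 0.0025, n = 108
PV = $600.00 × (1 − (1 + 0.03/12)^(−108)) / (0.03/12)
PV = $600.00 × 94.545300
PV = $56,727.18

PV = PMT × (1-(1+r)^(-n))/r = $56,727.18


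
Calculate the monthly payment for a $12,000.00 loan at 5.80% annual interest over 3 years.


Loan payment formula: PMT = PV × r / (1 − (1 + r)^(−n))
Monthly rate r = 0.058/12 ≈ 0.00483333, n = 36 months
Denominator: 1 − (1 + 0.058/12)^(−36) = 0.159351
PMT = $12,000.00 × (0.058/12) / 0.159351
PMT = $363.98 per month

PMT = PV × r / (1-(1+r)^(-n)) = $363.98/month


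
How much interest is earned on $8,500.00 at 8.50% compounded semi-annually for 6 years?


Compound interest earned = final amount − principal.
A = P(1 + r/n)^(nt) = $8,500.00 × (1 + 0.085/2)^(2 × 6) = $14,006.57
Interest = A − P = $14,006.57 − $8,500.00 = $5,506.57

Interest = A - P = $5,506.57


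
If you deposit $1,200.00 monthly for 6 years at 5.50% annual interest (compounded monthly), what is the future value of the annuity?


Future value of an ordinary annuity: FV = PMT × ((1 + r)^n − 1) / r
Monthly rate r = 0.055/12 ≈ 0.00458333, n = 72
FV = $1,200.00 × ((1 + 0.055/12)^72 − 1) / (0.055/12)
FV = $1,200.00 × 85.073412
FV = $102,088.09

FV = PMT × ((1+r)^n - 1)/r = $102,088.09


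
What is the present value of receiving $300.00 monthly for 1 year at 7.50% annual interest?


Present value of an ordinary annuity: PV = PMT × (1 − (1 + r)^(−n)) / r
Monthly rate r = 0.075/12 = 0.00625, n = 12
PV = $300.00 × (1 − (1 + 0.075/12)^(−12)) / (0.075/12)
PV = $300.00 × 11.526392
PV = $3,457.92

PV = PMT × (1-(1+r)^(-n))/r = $3,457.92


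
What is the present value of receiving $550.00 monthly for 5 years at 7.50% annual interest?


Present value of an ordinary annuity: PV = PMT × (1 − (1 + r)^(−n)) / r
Monthly rate r = 0.075/12 = 0.00625, n = 60
PV = $550.00 × (1 − (1 + 0.075/12)^(−60)) / (0.075/12)
PV = $550.00 × 49.905308
PV = $27,447.92

PV = PMT × (1-(1+r)^(-n))/r = $27,447.92


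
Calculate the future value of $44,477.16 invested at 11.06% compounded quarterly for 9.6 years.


Compound interest formula: A = P(1 + r/n)^(nt)
A = $44,477.16 × (1 + 0.1106/4)^(4 × 9.6)
Growth factor: (1 + 0.1106/4)^38.4 = 2.8500777
A = $44,477.16 × 2.8500777
A = $126,763.36

A = P(1 + r/n)^(nt) = $126,763.36


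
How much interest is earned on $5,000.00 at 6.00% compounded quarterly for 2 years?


Compound interest earned = final amount − principal.
A = P(1 + r/n)^(nt) = $5,000.00 × (1 + 0.06/4)^(4 × 2) = $5,632.46
Interest = A − P = $5,632.46 − $5,000.00 = $632.46

Interest = A - P = $632.46


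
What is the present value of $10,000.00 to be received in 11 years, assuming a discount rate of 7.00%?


Present value formula: PV = FV / (1 + r)^t
PV = $10,000.00 / (1 + 0.07)^11
PV = $10,000.00 / 2.104852
PV = $4,750.93

PV = FV / (1 + r)^t = $4,750.93


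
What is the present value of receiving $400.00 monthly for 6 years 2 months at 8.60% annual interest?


Present value of an ordinary annuity: PV = PMT × (1 − (1 + r)^(−n)) / r
Monthly rate r = 0.086/12 ≈ 0.00716667, n = 74
PV = $400.00 × (1 − (1 + 0.086/12)^(−74)) / (0.086/12)
PV = $400.00 × 57.275898
PV = $22,910.36

PV = PMT × (1-(1+r)^(-n))/r = $22,910.36


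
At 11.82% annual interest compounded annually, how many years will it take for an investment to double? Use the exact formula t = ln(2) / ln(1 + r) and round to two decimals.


Doubling condition: (1 + r)^t = 2
Take ln of both sides: t × ln(1 + r) = ln(2)
t = ln(2) / ln(1 + r)
t = 0.693147 / 0.111720
t = 6.20

t = ln(2) / ln(1 + r) = 6.20 years


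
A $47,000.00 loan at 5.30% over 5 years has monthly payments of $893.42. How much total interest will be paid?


Total paid over the life of the loan = PMT × n.
Total paid = $893.42 × 60 = $53,605.20
Total interest = total paid − principal = $53,605.20 − $47,000.00 = $6,605.20

Total interest = (PMT × n) - PV = $6,605.20
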